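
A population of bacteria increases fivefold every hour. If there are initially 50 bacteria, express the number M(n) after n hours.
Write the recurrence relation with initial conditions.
Each hour multiplies the count by 5, so the count after n hours depends only on the count after n-1 hours: M(n) = 5 × M(n-1). The starting count gives M(0) = 50.
Unrolling n times gives the closed form M(n) = 50 × 5ⁿ.

M(n) = 5 × M(n-1), M(0) = 50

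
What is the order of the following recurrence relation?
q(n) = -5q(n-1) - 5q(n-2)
The order is the largest lag k for which q(n-k) appears. Here the deepest term is q(n-2), so the order is 2.

Order 2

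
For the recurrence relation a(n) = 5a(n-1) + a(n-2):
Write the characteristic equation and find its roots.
Substitute a(n) = rⁿ and divide through by rⁿ⁻²: r² - 5r - 1 = 0
Discriminant: 5² + 4·1 = 29, not a perfect square, so by the quadratic formula r = (5 ± √29)/2.
General solution: a(n) = A·r₁ⁿ + B·r₂ⁿ where r₁,r₂ = (5 ± √29)/2

Characteristic: r² - 5r - 1 = 0, Roots: r = (5 ± √29)/2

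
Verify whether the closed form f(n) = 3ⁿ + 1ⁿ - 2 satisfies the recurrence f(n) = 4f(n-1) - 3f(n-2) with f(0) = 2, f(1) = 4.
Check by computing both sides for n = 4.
From the recurrence with f(0) = 2, f(1) = 4:
  f(0) = 2, f(1) = 4, f(2) = 10, f(3) = 28, f(4) = 82
  so the recurrence gives f(4) = 82.
From the proposed closed form f(n) = 3ⁿ + 1ⁿ - 2:
  f(4) = 80.
The recurrence gives 82 but the closed form gives 80, so the closed form does not satisfy the recurrence.

No, the closed form is incorrect.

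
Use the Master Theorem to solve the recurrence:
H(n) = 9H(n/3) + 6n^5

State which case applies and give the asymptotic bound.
Master Theorem template: H(n) = a·H(n/b) + f(n).
Here: a=9, b=3, f(n)=6n^5
Compute log_b(a) = log_3(9) = 2.
f(n) = 6n^5 = Ω(n^(2+ε)) with ε = 3, and the regularity condition holds (a·f(n/b) = (a/b^5)·f(n) with a/b^5 = 3^-3 < 1). Case 3: H(n) = Θ(f(n)) = Θ(n^5).

Case 3: H(n) = Θ(n^5)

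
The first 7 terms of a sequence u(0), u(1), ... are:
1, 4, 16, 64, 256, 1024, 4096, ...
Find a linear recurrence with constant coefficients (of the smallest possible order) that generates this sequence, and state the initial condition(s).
Look for the lowest-order linear relation among consecutive terms.
Observation: each term is 4× the previous.
Check at n=2: 4·4 = 16. ✓

u(n) = 4 × u(n-1), u(0) = 1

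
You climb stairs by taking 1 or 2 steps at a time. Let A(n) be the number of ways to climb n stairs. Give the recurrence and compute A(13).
Condition on the size of the last step (1 to 2): before it there were n-1, …, n-2 stairs climbed, and these cases are disjoint, so A(n) = A(n-1) + A(n-2) (Fibonacci-type sequence).
Initial conditions by direct count (compositions of i into parts ≤ 2): A(1) = 1; A(2) = 2.
Iterating the recurrence: A(3) = 3, A(4) = 5, A(5) = 8, A(6) = 13, A(7) = 21, A(8) = 34, A(9) = 55, A(10) = 89, A(11) = 144, A(12) = 233, A(13) = 377.

A(n) = A(n-1) + A(n-2), A(1) = 1, A(2) = 2; A(13) = 377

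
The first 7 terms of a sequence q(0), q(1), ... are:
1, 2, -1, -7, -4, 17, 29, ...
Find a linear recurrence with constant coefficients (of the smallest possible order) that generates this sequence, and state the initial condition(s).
Look for the lowest-order linear relation among consecutive terms.
Observation: q(n) - 1·q(n-1) - (-3)·q(n-2) = 0 holds for the shown terms, and no order-1 relation q(n) = α·q(n-1) + β fits.
Check at n=3: 1·-1 + (-3)·2 = -7. ✓

q(n) = q(n-1) - 3q(n-2), q(0) = 1, q(1) = 2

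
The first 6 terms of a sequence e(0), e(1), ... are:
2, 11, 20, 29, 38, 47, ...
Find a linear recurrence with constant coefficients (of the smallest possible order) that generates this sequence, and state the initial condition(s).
Look for the lowest-order linear relation among consecutive terms.
Observation: consecutive differences are constant (= 9).
Check at n=2: 1·11 + 9 = 20. ✓

e(n) = e(n-1) + 9, e(0) = 2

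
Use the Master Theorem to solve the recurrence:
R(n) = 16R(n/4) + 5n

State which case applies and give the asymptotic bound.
Master Theorem template: R(n) = a·R(n/b) + f(n).
Here: a=16, b=4, f(n)=5n
Compute log_b(a) = log_4(16) = 2.
f(n) = 5n = O(n^(2-ε)) with ε = 1. Case 1: R(n) = Θ(n^log_b(a)) = Θ(n^2).

Case 1: R(n) = Θ(n^2)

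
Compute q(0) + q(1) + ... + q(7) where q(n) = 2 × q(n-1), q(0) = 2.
Computing the sequence terms: 2, 4, 8, 16, 32, 64, 128, 256
Adding these values together:

510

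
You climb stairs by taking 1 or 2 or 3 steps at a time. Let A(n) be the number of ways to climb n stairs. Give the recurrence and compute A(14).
Condition on the size of the last step (1 to 3): before it there were n-1, …, n-3 stairs climbed, and these cases are disjoint, so A(n) = A(n-1) + A(n-2) + A(n-3) (order-3 linear recurrence).
Initial conditions by direct count (compositions of i into parts ≤ 3): A(1) = 1; A(2) = 2; A(3) = 4.
Iterating the recurrence: A(4) = 7, A(5) = 13, A(6) = 24, A(7) = 44, A(8) = 81, A(9) = 149, A(10) = 274, A(11) = 504, A(12) = 927, A(13) = 1705, A(14) = 3136.

A(n) = A(n-1) + A(n-2) + A(n-3), A(1) = 1, A(2) = 2, A(3) = 4; A(14) = 3136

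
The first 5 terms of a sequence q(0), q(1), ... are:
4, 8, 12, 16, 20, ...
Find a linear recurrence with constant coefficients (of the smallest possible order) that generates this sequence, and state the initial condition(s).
Look for the lowest-order linear relation among consecutive terms.
Observation: consecutive differences are constant (= 4).
Check at n=2: 1·8 + 4 = 12. ✓

q(n) = q(n-1) + 4, q(0) = 4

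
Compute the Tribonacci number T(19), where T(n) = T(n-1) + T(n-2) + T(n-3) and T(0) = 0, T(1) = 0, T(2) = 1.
Computing the sequence terms:
0, 0, 1, 1, 2, 4, 7, 13, 24, 44, 81, 149, 274, 504, 927, 1705, 3136, 5768, 10609, 19513

19513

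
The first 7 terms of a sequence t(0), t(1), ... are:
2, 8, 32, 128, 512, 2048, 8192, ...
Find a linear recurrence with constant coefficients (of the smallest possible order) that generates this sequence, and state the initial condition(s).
Look for the lowest-order linear relation among consecutive terms.
Observation: each term is 4× the previous.
Check at n=2: 4·8 = 32. ✓

t(n) = 4 × t(n-1), t(0) = 2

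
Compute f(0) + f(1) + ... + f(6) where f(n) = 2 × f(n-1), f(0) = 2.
Computing the sequence terms: 2, 4, 8, 16, 32, 64, 128
Adding these values together:

254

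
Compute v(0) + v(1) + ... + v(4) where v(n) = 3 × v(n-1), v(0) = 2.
Computing the sequence terms: 2, 6, 18, 54, 162
Adding these values together:

242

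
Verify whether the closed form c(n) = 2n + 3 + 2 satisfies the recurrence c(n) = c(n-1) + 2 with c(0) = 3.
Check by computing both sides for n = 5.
From the recurrence with c(0) = 3:
  c(0) = 3, c(1) = 5, c(2) = 7, c(3) = 9, c(4) = 11, c(5) = 13
  so the recurrence gives c(5) = 13.
From the proposed closed form c(n) = 2n + 3 + 2:
  c(5) = 15.
The recurrence gives 13 but the closed form gives 15, so the closed form does not satisfy the recurrence.

No, the closed form is incorrect.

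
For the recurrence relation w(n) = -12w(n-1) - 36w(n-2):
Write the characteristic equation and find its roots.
Substitute w(n) = rⁿ and divide through by rⁿ⁻²: r² + 12r + 36 = 0
Factor: (r + 6)² = 0, so r = -6 (double root).
General solution: w(n) = (A + Bn)·(-6)ⁿ

Characteristic: r² + 12r + 36 = 0, Roots: r = -6 (double root)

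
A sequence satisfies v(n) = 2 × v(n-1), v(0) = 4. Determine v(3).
Computing step by step:
v(0) = 4
v(1) = 2 × 4 = 8
v(2) = 2 × 8 = 16
v(3) = 2 × 16 = 32

32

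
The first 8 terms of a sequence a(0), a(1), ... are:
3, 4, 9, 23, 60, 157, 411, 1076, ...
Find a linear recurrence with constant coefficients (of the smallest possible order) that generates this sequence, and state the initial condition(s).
Look for the lowest-order linear relation among consecutive terms.
Observation: a(n) - 3·a(n-1) - (-1)·a(n-2) = 0 holds for the shown terms, and no order-1 relation a(n) = α·a(n-1) + β fits.
Check at n=3: 3·9 + (-1)·4 = 23. ✓

a(n) = 3a(n-1) - a(n-2), a(0) = 3, a(1) = 4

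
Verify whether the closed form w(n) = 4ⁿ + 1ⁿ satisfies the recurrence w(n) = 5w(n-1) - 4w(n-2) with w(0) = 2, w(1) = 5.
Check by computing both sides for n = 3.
From the recurrence with w(0) = 2, w(1) = 5:
  w(0) = 2, w(1) = 5, w(2) = 17, w(3) = 65
  so the recurrence gives w(3) = 65.
From the proposed closed form w(n) = 4ⁿ + 1ⁿ:
  w(3) = 65.
Both sides give 65 at n = 3, and the initial condition(s) match, so the closed form is consistent.

Yes, the closed form is correct.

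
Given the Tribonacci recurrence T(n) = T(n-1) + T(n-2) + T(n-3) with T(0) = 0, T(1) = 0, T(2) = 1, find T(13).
Computing the sequence terms:
0, 0, 1, 1, 2, 4, 7, 13, 24, 44, 81, 149, 274, 504

504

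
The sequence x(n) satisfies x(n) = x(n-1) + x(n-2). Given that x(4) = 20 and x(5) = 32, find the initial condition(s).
Work backwards using x(k) = x(k+2) - x(k+1):
x(3) = x(5) - x(4) = 32 - 20 = 12
x(2) = x(4) - x(3) = 20 - 12 = 8
x(1) = x(3) - x(2) = 12 - 8 = 4
x(0) = x(2) - x(1) = 8 - 4 = 4

x(0) = 4, x(1) = 4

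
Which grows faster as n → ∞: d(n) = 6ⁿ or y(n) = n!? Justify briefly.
Comparing growth rates:
Growth-rate hierarchy: log n ≺ any polynomial ≺ any exponential cⁿ (c>1) ≺ n! ≺ nⁿ.
factorial dominates exponential base 6 asymptotically.

y(n) grows faster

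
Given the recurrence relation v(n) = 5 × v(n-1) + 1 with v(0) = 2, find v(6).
Computing step by step:
v(0) = 2
v(1) = 5 × 2 + 1 = 11
v(2) = 5 × 11 + 1 = 56
v(3) = 5 × 56 + 1 = 281
v(4) = 5 × 281 + 1 = 1406
v(5) = 5 × 1406 + 1 = 7031
v(6) = 5 × 7031 + 1 = 35156

35156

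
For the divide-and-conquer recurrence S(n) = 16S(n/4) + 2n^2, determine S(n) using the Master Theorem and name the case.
Master Theorem template: S(n) = a·S(n/b) + f(n).
Here: a=16, b=4, f(n)=2n^2
Compute log_b(a) = log_4(16) = 2.
f(n) = 2n^2 = Θ(n^2). Case 2: S(n) = Θ(n^2 log n).

Case 2: S(n) = Θ(n^2 log n)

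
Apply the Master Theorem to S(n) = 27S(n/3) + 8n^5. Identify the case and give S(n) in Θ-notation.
Master Theorem template: S(n) = a·S(n/b) + f(n).
Here: a=27, b=3, f(n)=8n^5
Compute log_b(a) = log_3(27) = 3.
f(n) = 8n^5 = Ω(n^(3+ε)) with ε = 2, and the regularity condition holds (a·f(n/b) = (a/b^5)·f(n) with a/b^5 = 3^-2 < 1). Case 3: S(n) = Θ(f(n)) = Θ(n^5).

Case 3: S(n) = Θ(n^5)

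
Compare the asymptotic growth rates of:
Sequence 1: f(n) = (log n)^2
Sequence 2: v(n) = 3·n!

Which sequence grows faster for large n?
Comparing growth rates:
Growth-rate hierarchy: log n ≺ any polynomial ≺ any exponential cⁿ (c>1) ≺ n! ≺ nⁿ.
factorial dominates polylogarithmic (log n)^2 asymptotically.

v(n) grows faster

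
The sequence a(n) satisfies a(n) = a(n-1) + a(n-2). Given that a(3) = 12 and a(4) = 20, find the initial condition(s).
Work backwards using a(k) = a(k+2) - a(k+1):
a(2) = a(4) - a(3) = 20 - 12 = 8
a(1) = a(3) - a(2) = 12 - 8 = 4
a(0) = a(2) - a(1) = 8 - 4 = 4

a(0) = 4, a(1) = 4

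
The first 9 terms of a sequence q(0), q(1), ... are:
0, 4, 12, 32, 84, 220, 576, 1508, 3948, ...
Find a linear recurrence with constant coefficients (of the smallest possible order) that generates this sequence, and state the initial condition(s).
Look for the lowest-order linear relation among consecutive terms.
Observation: q(n) - 3·q(n-1) - (-1)·q(n-2) = 0 holds for the shown terms, and no order-1 relation q(n) = α·q(n-1) + β fits.
Check at n=3: 3·12 + (-1)·4 = 32. ✓

q(n) = 3q(n-1) - q(n-2), q(0) = 0, q(1) = 4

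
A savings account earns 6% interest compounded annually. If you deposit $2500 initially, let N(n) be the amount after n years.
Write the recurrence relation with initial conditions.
Each year the balance grows by 6%, i.e. is multiplied by 1 + 6/100 = 1.06, so N(n) = 1.06 × N(n-1). The initial deposit gives N(0) = 2500.
Unrolling gives the closed form N(n) = 2500 × (1.06)ⁿ.

N(n) = 1.06 × N(n-1), N(0) = 2500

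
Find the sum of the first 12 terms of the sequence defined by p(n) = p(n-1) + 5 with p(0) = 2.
Computing the sequence terms: 2, 7, 12, 17, 22, 27, 32, 37, 42, 47, 52, 57
Adding these values together:

354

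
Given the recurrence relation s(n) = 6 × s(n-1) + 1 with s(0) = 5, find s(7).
Computing step by step:
s(0) = 5
s(1) = 6 × 5 + 1 = 31
s(2) = 6 × 31 + 1 = 187
s(3) = 6 × 187 + 1 = 1123
s(4) = 6 × 1123 + 1 = 6739
s(5) = 6 × 6739 + 1 = 40435
s(6) = 6 × 40435 + 1 = 242611
s(7) = 6 × 242611 + 1 = 1455667

1455667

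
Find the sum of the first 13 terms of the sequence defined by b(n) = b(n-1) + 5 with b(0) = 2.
Computing the sequence terms: 2, 7, 12, 17, 22, 27, 32, 37, 42, 47, 52, 57, 62
Adding these values together:

416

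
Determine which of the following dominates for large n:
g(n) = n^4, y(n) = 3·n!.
Comparing growth rates:
Growth-rate hierarchy: log n ≺ any polynomial ≺ any exponential cⁿ (c>1) ≺ n! ≺ nⁿ.
factorial dominates polynomial degree 4 asymptotically.

y(n) grows faster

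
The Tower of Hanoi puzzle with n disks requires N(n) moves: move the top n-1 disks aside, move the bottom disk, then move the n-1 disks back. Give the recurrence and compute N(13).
Moving n disks = move the top n-1 disks aside (N(n-1) moves) + move the largest disk (1 move) + move the n-1 disks back on top (N(n-1) moves), so N(n) = 2N(n-1) + 1, with N(1) = 1 (a single disk takes one move).
First terms: 1, 3, 7, 15, 31, 63, … — each is one less than a power of 2. Indeed N(n) + 1 = 2(N(n-1) + 1) with N(1) + 1 = 2, so N(n) + 1 = 2ⁿ and N(n) = 2ⁿ - 1.
Hence N(13) = 2^13 - 1 = 8192 - 1 = 8191.

N(n) = 2N(n-1) + 1, N(1) = 1; N(13) = 8191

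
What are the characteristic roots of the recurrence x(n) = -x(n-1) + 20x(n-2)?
Substitute x(n) = rⁿ and divide through by rⁿ⁻²: r² + r - 20 = 0
Factor: (r - 4)(r + 5) = 0, so r = 4, -5.
General solution: x(n) = A·4ⁿ + B·(-5)ⁿ

Characteristic: r² + r - 20 = 0, Roots: r = 4, -5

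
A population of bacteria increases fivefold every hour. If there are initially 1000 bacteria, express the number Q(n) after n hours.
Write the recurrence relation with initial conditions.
Each hour multiplies the count by 5, so the count after n hours depends only on the count after n-1 hours: Q(n) = 5 × Q(n-1). The starting count gives Q(0) = 1000.
Unrolling n times gives the closed form Q(n) = 1000 × 5ⁿ.

Q(n) = 5 × Q(n-1), Q(0) = 1000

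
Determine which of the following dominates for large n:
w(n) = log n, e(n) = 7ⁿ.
Comparing growth rates:
Growth-rate hierarchy: log n ≺ any polynomial ≺ any exponential cⁿ (c>1) ≺ n! ≺ nⁿ.
exponential base 7 dominates logarithmic asymptotically.

e(n) grows faster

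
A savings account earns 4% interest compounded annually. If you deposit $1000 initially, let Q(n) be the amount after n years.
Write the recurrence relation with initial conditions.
Each year the balance grows by 4%, i.e. is multiplied by 1 + 4/100 = 1.04, so Q(n) = 1.04 × Q(n-1). The initial deposit gives Q(0) = 1000.
Unrolling gives the closed form Q(n) = 1000 × (1.04)ⁿ.

Q(n) = 1.04 × Q(n-1), Q(0) = 1000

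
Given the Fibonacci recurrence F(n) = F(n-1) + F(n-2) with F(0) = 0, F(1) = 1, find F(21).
Computing the sequence terms:
0, 1, 1, 2, 3, 5, 8, 13, 21, 34, 55, 89, 144, 233, 377, 610, 987, 1597, 2584, 4181, 6765, 10946

10946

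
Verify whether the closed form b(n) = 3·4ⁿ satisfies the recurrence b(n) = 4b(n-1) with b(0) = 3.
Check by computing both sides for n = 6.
From the recurrence with b(0) = 3:
  b(0) = 3, b(1) = 12, b(2) = 48, b(3) = 192, b(4) = 768, b(5) = 3072, b(6) = 12288
  so the recurrence gives b(6) = 12288.
From the proposed closed form b(n) = 3·4ⁿ:
  b(6) = 12288.
Both sides give 12288 at n = 6, and the initial condition(s) match, so the closed form is consistent.

Yes, the closed form is correct.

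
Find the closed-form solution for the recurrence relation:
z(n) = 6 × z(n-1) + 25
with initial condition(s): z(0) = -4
Recurrence: z(n) = 6 × z(n-1) + 25, initial: z(0) = -4.
Try z(n) = A·6ⁿ + C. Substituting: A·6ⁿ + C = 6(A·6ⁿ⁻¹ + C) + 25 = A·6ⁿ + 6C + 25, so C = 6C + 25, giving C = -5. Then z(0) = A - 5 = -4 gives A = 1.

z(n) = 6ⁿ - 5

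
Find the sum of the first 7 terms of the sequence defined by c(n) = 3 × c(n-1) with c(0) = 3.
Computing the sequence terms: 3, 9, 27, 81, 243, 729, 2187
Adding these values together:

3279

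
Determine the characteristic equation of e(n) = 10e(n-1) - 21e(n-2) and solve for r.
Substitute e(n) = rⁿ and divide through by rⁿ⁻²: r² - 10r + 21 = 0
Factor: (r - 3)(r - 7) = 0, so r = 3, 7.
General solution: e(n) = A·3ⁿ + B·7ⁿ

Characteristic: r² - 10r + 21 = 0, Roots: r = 3, 7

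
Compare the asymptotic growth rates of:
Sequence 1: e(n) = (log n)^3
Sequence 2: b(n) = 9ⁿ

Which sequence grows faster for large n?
Comparing growth rates:
Growth-rate hierarchy: log n ≺ any polynomial ≺ any exponential cⁿ (c>1) ≺ n! ≺ nⁿ.
exponential base 9 dominates polylogarithmic (log n)^3 asymptotically.

b(n) grows faster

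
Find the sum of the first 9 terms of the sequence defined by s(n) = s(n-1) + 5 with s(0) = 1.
Computing the sequence terms: 1, 6, 11, 16, 21, 26, 31, 36, 41
Adding these values together:

189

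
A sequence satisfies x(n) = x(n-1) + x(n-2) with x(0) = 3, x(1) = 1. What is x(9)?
Computing the sequence terms:
3, 1, 4, 5, 9, 14, 23, 37, 60, 97

97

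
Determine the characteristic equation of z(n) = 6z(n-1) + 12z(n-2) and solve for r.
Substitute z(n) = rⁿ and divide through by rⁿ⁻²: r² - 6r - 12 = 0
Discriminant: 6² + 4·12 = 84, not a perfect square, so by the quadratic formula r = (6 ± √84)/2.
General solution: z(n) = A·r₁ⁿ + B·r₂ⁿ where r₁,r₂ = (6 ± √84)/2

Characteristic: r² - 6r - 12 = 0, Roots: r = (6 ± √84)/2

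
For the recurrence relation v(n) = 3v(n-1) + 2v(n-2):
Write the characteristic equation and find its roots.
Substitute v(n) = rⁿ and divide through by rⁿ⁻²: r² - 3r - 2 = 0
Discriminant: 3² + 4·2 = 17, not a perfect square, so by the quadratic formula r = (3 ± √17)/2.
General solution: v(n) = A·r₁ⁿ + B·r₂ⁿ where r₁,r₂ = (3 ± √17)/2

Characteristic: r² - 3r - 2 = 0, Roots: r = (3 ± √17)/2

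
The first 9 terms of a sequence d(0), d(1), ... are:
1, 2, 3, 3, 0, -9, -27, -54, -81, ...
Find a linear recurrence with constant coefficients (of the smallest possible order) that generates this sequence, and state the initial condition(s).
Look for the lowest-order linear relation among consecutive terms.
Observation: d(n) - 3·d(n-1) - (-3)·d(n-2) = 0 holds for the shown terms, and no order-1 relation d(n) = α·d(n-1) + β fits.
Check at n=3: 3·3 + (-3)·2 = 3. ✓

d(n) = 3d(n-1) - 3d(n-2), d(0) = 1, d(1) = 2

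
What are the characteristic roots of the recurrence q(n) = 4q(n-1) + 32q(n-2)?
Substitute q(n) = rⁿ and divide through by rⁿ⁻²: r² - 4r - 32 = 0
Factor: (r + 4)(r - 8) = 0, so r = -4, 8.
General solution: q(n) = A·(-4)ⁿ + B·8ⁿ

Characteristic: r² - 4r - 32 = 0, Roots: r = -4, 8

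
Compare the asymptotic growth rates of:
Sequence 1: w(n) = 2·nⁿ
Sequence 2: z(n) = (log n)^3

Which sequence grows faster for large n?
Comparing growth rates:
Growth-rate hierarchy: log n ≺ any polynomial ≺ any exponential cⁿ (c>1) ≺ n! ≺ nⁿ.
super-exponential nⁿ dominates polylogarithmic (log n)^3 asymptotically.

w(n) grows faster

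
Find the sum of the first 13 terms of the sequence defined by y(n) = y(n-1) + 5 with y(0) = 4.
Computing the sequence terms: 4, 9, 14, 19, 24, 29, 34, 39, 44, 49, 54, 59, 64
Adding these values together:

442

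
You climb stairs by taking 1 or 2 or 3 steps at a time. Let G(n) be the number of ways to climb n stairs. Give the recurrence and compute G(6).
Condition on the size of the last step (1 to 3): before it there were n-1, …, n-3 stairs climbed, and these cases are disjoint, so G(n) = G(n-1) + G(n-2) + G(n-3) (order-3 linear recurrence).
Initial conditions by direct count (compositions of i into parts ≤ 3): G(1) = 1; G(2) = 2; G(3) = 4.
Iterating the recurrence: G(4) = 7, G(5) = 13, G(6) = 24.

G(n) = G(n-1) + G(n-2) + G(n-3), G(1) = 1, G(2) = 2, G(3) = 4; G(6) = 24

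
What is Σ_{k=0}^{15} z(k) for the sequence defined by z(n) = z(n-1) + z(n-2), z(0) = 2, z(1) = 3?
Computing the sequence terms: 2, 3, 5, 8, 13, 21, 34, 55, 89, 144, 233, 377, 610, 987, 1597, 2584
Adding these values together:

6762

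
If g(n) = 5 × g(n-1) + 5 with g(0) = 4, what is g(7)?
Computing step by step:
g(0) = 4
g(1) = 5 × 4 + 5 = 25
g(2) = 5 × 25 + 5 = 130
g(3) = 5 × 130 + 5 = 655
g(4) = 5 × 655 + 5 = 3280
g(5) = 5 × 3280 + 5 = 16405
g(6) = 5 × 16405 + 5 = 82030
g(7) = 5 × 82030 + 5 = 410155

410155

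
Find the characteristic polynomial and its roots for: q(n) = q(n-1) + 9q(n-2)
Substitute q(n) = rⁿ and divide through by rⁿ⁻²: r² - r - 9 = 0
Discriminant: 1² + 4·9 = 37, not a perfect square, so by the quadratic formula r = (1 ± √37)/2.
General solution: q(n) = A·r₁ⁿ + B·r₂ⁿ where r₁,r₂ = (1 ± √37)/2

Characteristic: r² - r - 9 = 0, Roots: r = (1 ± √37)/2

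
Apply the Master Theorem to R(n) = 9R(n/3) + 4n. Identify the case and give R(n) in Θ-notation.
Master Theorem template: R(n) = a·R(n/b) + f(n).
Here: a=9, b=3, f(n)=4n
Compute log_b(a) = log_3(9) = 2.
f(n) = 4n = O(n^(2-ε)) with ε = 1. Case 1: R(n) = Θ(n^log_b(a)) = Θ(n^2).

Case 1: R(n) = Θ(n^2)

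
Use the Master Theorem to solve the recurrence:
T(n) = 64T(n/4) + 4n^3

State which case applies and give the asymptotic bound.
Master Theorem template: T(n) = a·T(n/b) + f(n).
Here: a=64, b=4, f(n)=4n^3
Compute log_b(a) = log_4(64) = 3.
f(n) = 4n^3 = Θ(n^3). Case 2: T(n) = Θ(n^3 log n).

Case 2: T(n) = Θ(n^3 log n)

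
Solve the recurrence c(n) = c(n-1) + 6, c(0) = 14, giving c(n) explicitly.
Recurrence: c(n) = c(n-1) + 6, initial: c(0) = 14.
Each step adds 6, so c(n) = c(0) + 6n = 6n + 14.

c(n) = 6n + 14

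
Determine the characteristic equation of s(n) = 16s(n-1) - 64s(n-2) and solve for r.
Substitute s(n) = rⁿ and divide through by rⁿ⁻²: r² - 16r + 64 = 0
Factor: (r - 8)² = 0, so r = 8 (double root).
General solution: s(n) = (A + Bn)·8ⁿ

Characteristic: r² - 16r + 64 = 0, Roots: r = 8 (double root)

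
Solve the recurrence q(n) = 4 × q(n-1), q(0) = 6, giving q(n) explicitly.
Recurrence: q(n) = 4 × q(n-1), initial: q(0) = 6.
Each term is 4 times the previous, so this is geometric with ratio 4. After n steps: q(n) = q(0)·4ⁿ = 6·4ⁿ.

q(n) = 6·4ⁿ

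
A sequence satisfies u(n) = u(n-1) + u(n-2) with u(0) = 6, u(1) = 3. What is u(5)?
Computing the sequence terms:
6, 3, 9, 12, 21, 33

33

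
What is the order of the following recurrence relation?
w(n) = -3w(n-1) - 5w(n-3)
The order is the largest lag k for which w(n-k) appears. Here the deepest term is w(n-3), so the order is 3.

Order 3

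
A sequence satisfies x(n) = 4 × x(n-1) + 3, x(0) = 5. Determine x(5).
Computing step by step:
x(0) = 5
x(1) = 4 × 5 + 3 = 23
x(2) = 4 × 23 + 3 = 95
x(3) = 4 × 95 + 3 = 383
x(4) = 4 × 383 + 3 = 1535
x(5) = 4 × 1535 + 3 = 6143

6143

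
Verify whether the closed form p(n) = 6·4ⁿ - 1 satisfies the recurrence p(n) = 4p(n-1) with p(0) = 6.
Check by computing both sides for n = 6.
From the recurrence with p(0) = 6:
  p(0) = 6, p(1) = 24, p(2) = 96, p(3) = 384, p(4) = 1536, p(5) = 6144, p(6) = 24576
  so the recurrence gives p(6) = 24576.
From the proposed closed form p(n) = 6·4ⁿ - 1:
  p(6) = 24575.
The recurrence gives 24576 but the closed form gives 24575, so the closed form does not satisfy the recurrence.

No, the closed form is incorrect.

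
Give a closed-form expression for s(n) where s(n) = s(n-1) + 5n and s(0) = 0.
Recurrence: s(n) = s(n-1) + 5n, initial: s(0) = 0.
Telescoping: s(n) = s(0) + 5·Σᵢ₌₁ⁿ i = 0 + 5·n(n+1)/2.

s(n) = 5·n(n+1)/2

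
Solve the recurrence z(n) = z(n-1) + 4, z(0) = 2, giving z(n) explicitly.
Recurrence: z(n) = z(n-1) + 4, initial: z(0) = 2.
Each step adds 4, so z(n) = z(0) + 4n = 4n + 2.

z(n) = 4n + 2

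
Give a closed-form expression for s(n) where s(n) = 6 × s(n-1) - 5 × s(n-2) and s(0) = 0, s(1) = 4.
Recurrence: s(n) = 6 × s(n-1) - 5 × s(n-2), initial: s(0) = 0, s(1) = 4.
Characteristic equation: r² - 6r + 5 = 0, which factors as (r - 5)(r - 1) = 0, so r = 5, 1. General solution s(n) = A·5ⁿ + B·1ⁿ. From s(0) = 0: A + B = 0. From s(1) = 4: 5A + 1B = 4. Solving gives A = 1, B = -1.

s(n) = 5ⁿ - 1ⁿ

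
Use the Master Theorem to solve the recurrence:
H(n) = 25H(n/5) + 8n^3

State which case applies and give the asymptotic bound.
Master Theorem template: H(n) = a·H(n/b) + f(n).
Here: a=25, b=5, f(n)=8n^3
Compute log_b(a) = log_5(25) = 2.
f(n) = 8n^3 = Ω(n^(2+ε)) with ε = 1, and the regularity condition holds (a·f(n/b) = (a/b^3)·f(n) with a/b^3 = 5^-1 < 1). Case 3: H(n) = Θ(f(n)) = Θ(n^3).

Case 3: H(n) = Θ(n^3)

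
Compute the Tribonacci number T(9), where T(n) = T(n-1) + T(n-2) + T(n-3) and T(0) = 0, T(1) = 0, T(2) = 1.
Computing the sequence terms:
0, 0, 1, 1, 2, 4, 7, 13, 24, 44

44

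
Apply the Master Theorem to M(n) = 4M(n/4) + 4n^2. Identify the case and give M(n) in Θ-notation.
Master Theorem template: M(n) = a·M(n/b) + f(n).
Here: a=4, b=4, f(n)=4n^2
Compute log_b(a) = log_4(4) = 1.
f(n) = 4n^2 = Ω(n^(1+ε)) with ε = 1, and the regularity condition holds (a·f(n/b) = (a/b^2)·f(n) with a/b^2 = 4^-1 < 1). Case 3: M(n) = Θ(f(n)) = Θ(n^2).

Case 3: M(n) = Θ(n^2)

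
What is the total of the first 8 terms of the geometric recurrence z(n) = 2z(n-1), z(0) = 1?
Computing the sequence terms: 1, 2, 4, 8, 16, 32, 64, 128
Adding these values together:

255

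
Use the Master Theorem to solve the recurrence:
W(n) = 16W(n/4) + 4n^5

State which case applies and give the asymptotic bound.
Master Theorem template: W(n) = a·W(n/b) + f(n).
Here: a=16, b=4, f(n)=4n^5
Compute log_b(a) = log_4(16) = 2.
f(n) = 4n^5 = Ω(n^(2+ε)) with ε = 3, and the regularity condition holds (a·f(n/b) = (a/b^5)·f(n) with a/b^5 = 4^-3 < 1). Case 3: W(n) = Θ(f(n)) = Θ(n^5).

Case 3: W(n) = Θ(n^5)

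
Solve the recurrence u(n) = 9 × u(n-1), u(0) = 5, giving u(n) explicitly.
Recurrence: u(n) = 9 × u(n-1), initial: u(0) = 5.
Each term is 9 times the previous, so this is geometric with ratio 9. After n steps: u(n) = u(0)·9ⁿ = 5·9ⁿ.

u(n) = 5·9ⁿ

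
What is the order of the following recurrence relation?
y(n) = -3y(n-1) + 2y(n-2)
The order is the largest lag k for which y(n-k) appears. Here the deepest term is y(n-2), so the order is 2.

Order 2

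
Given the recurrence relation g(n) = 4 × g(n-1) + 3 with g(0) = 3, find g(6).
Computing step by step:
g(0) = 3
g(1) = 4 × 3 + 3 = 15
g(2) = 4 × 15 + 3 = 63
g(3) = 4 × 63 + 3 = 255
g(4) = 4 × 255 + 3 = 1023
g(5) = 4 × 1023 + 3 = 4095
g(6) = 4 × 4095 + 3 = 16383

16383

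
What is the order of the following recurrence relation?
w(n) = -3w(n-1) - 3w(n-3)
The order is the largest lag k for which w(n-k) appears. Here the deepest term is w(n-3), so the order is 3.

Order 3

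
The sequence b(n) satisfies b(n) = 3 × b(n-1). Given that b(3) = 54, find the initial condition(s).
In general b(n) = 3ⁿ · b(0). At n = 3: b(0) = b(3) / 3^3 = 54 / 27 = 2.

b(0) = 2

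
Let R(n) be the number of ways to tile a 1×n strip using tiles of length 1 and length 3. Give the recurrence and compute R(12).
Condition on the last tile: it has length 1 (leaving a 1×(n-1) strip) or length 3 (leaving a 1×(n-3) strip), so R(n) = R(n-1) + R(n-3) (order-3 linear recurrence).
For 0 ≤ i < 3 only unit tiles fit, so R(i) = 1.
Iterating the recurrence: R(3) = 2, R(4) = 3, R(5) = 4, R(6) = 6, R(7) = 9, R(8) = 13, R(9) = 19, R(10) = 28, R(11) = 41, R(12) = 60.

R(n) = R(n-1) + R(n-3), with R(i) = 1 for 0 ≤ i < 3; R(12) = 60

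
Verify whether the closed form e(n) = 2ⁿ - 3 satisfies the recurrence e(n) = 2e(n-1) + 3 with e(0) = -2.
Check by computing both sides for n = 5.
From the recurrence with e(0) = -2:
  e(0) = -2, e(1) = -1, e(2) = 1, e(3) = 5, e(4) = 13, e(5) = 29
  so the recurrence gives e(5) = 29.
From the proposed closed form e(n) = 2ⁿ - 3:
  e(5) = 29.
Both sides give 29 at n = 5, and the initial condition(s) match, so the closed form is consistent.

Yes, the closed form is correct.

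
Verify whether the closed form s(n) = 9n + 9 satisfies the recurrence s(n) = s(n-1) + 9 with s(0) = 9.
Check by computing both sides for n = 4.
From the recurrence with s(0) = 9:
  s(0) = 9, s(1) = 18, s(2) = 27, s(3) = 36, s(4) = 45
  so the recurrence gives s(4) = 45.
From the proposed closed form s(n) = 9n + 9:
  s(4) = 45.
Both sides give 45 at n = 4, and the initial condition(s) match, so the closed form is consistent.

Yes, the closed form is correct.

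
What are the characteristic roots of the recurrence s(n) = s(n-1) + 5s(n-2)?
Substitute s(n) = rⁿ and divide through by rⁿ⁻²: r² - r - 5 = 0
Discriminant: 1² + 4·5 = 21, not a perfect square, so by the quadratic formula r = (1 ± √21)/2.
General solution: s(n) = A·r₁ⁿ + B·r₂ⁿ where r₁,r₂ = (1 ± √21)/2

Characteristic: r² - r - 5 = 0, Roots: r = (1 ± √21)/2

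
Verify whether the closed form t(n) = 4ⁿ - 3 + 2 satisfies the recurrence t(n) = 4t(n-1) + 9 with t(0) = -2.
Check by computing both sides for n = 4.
From the recurrence with t(0) = -2:
  t(0) = -2, t(1) = 1, t(2) = 13, t(3) = 61, t(4) = 253
  so the recurrence gives t(4) = 253.
From the proposed closed form t(n) = 4ⁿ - 3 + 2:
  t(4) = 255.
The recurrence gives 253 but the closed form gives 255, so the closed form does not satisfy the recurrence.

No, the closed form is incorrect.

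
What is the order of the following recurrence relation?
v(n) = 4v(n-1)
The order is the largest lag k for which v(n-k) appears. Here the deepest term is v(n-1), so the order is 1.

Order 1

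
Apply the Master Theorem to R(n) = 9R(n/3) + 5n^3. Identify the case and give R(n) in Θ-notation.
Master Theorem template: R(n) = a·R(n/b) + f(n).
Here: a=9, b=3, f(n)=5n^3
Compute log_b(a) = log_3(9) = 2.
f(n) = 5n^3 = Ω(n^(2+ε)) with ε = 1, and the regularity condition holds (a·f(n/b) = (a/b^3)·f(n) with a/b^3 = 3^-1 < 1). Case 3: R(n) = Θ(f(n)) = Θ(n^3).

Case 3: R(n) = Θ(n^3)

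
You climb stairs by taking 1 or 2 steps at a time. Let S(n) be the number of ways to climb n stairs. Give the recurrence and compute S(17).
Condition on the size of the last step (1 to 2): before it there were n-1, …, n-2 stairs climbed, and these cases are disjoint, so S(n) = S(n-1) + S(n-2) (Fibonacci-type sequence).
Initial conditions by direct count (compositions of i into parts ≤ 2): S(1) = 1; S(2) = 2.
Iterating the recurrence: S(3) = 3, S(4) = 5, S(5) = 8, S(6) = 13, S(7) = 21, S(8) = 34, S(9) = 55, S(10) = 89, S(11) = 144, S(12) = 233, S(13) = 377, S(14) = 610, S(15) = 987, S(16) = 1597, S(17) = 2584.

S(n) = S(n-1) + S(n-2), S(1) = 1, S(2) = 2; S(17) = 2584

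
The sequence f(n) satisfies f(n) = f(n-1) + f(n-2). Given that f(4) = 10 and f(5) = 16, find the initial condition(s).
Work backwards using f(k) = f(k+2) - f(k+1):
f(3) = f(5) - f(4) = 16 - 10 = 6
f(2) = f(4) - f(3) = 10 - 6 = 4
f(1) = f(3) - f(2) = 6 - 4 = 2
f(0) = f(2) - f(1) = 4 - 2 = 2

f(0) = 2, f(1) = 2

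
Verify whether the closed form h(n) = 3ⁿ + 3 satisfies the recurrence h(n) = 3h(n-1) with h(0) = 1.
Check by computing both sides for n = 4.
From the recurrence with h(0) = 1:
  h(0) = 1, h(1) = 3, h(2) = 9, h(3) = 27, h(4) = 81
  so the recurrence gives h(4) = 81.
From the proposed closed form h(n) = 3ⁿ + 3:
  h(4) = 84.
The recurrence gives 81 but the closed form gives 84, so the closed form does not satisfy the recurrence.

No, the closed form is incorrect.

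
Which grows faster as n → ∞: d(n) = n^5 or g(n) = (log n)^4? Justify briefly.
Comparing growth rates:
Growth-rate hierarchy: log n ≺ any polynomial ≺ any exponential cⁿ (c>1) ≺ n! ≺ nⁿ.
polynomial degree 5 dominates polylogarithmic (log n)^4 asymptotically.

d(n) grows faster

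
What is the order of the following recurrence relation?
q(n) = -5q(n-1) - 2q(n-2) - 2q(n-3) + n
The order is the largest lag k for which q(n-k) appears. Here the deepest term is q(n-3) (the n term is non-homogeneous and does not affect the order), so the order is 3.

Order 3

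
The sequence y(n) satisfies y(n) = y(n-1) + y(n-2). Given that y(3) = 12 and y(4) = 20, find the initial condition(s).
Work backwards using y(k) = y(k+2) - y(k+1):
y(2) = y(4) - y(3) = 20 - 12 = 8
y(1) = y(3) - y(2) = 12 - 8 = 4
y(0) = y(2) - y(1) = 8 - 4 = 4

y(0) = 4, y(1) = 4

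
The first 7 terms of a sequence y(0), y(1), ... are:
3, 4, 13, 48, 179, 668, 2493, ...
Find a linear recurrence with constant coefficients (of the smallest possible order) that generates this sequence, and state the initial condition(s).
Look for the lowest-order linear relation among consecutive terms.
Observation: y(n) - 4·y(n-1) - (-1)·y(n-2) = 0 holds for the shown terms, and no order-1 relation y(n) = α·y(n-1) + β fits.
Check at n=3: 4·13 + (-1)·4 = 48. ✓

y(n) = 4y(n-1) - y(n-2), y(0) = 3, y(1) = 4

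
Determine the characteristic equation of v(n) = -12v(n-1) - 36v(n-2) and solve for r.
Substitute v(n) = rⁿ and divide through by rⁿ⁻²: r² + 12r + 36 = 0
Factor: (r + 6)² = 0, so r = -6 (double root).
General solution: v(n) = (A + Bn)·(-6)ⁿ

Characteristic: r² + 12r + 36 = 0, Roots: r = -6 (double root)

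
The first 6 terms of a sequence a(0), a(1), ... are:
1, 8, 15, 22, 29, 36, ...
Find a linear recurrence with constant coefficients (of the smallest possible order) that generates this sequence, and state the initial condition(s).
Look for the lowest-order linear relation among consecutive terms.
Observation: consecutive differences are constant (= 7).
Check at n=2: 1·8 + 7 = 15. ✓

a(n) = a(n-1) + 7, a(0) = 1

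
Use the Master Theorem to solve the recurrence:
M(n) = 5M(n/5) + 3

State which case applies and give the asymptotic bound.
Master Theorem template: M(n) = a·M(n/b) + f(n).
Here: a=5, b=5, f(n)=3
Compute log_b(a) = log_5(5) = 1.
f(n) = 3 = O(n^(1-ε)) with ε = 1. Case 1: M(n) = Θ(n^log_b(a)) = Θ(n).

Case 1: M(n) = Θ(n)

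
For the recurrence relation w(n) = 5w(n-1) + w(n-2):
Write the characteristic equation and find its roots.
Substitute w(n) = rⁿ and divide through by rⁿ⁻²: r² - 5r - 1 = 0
Discriminant: 5² + 4·1 = 29, not a perfect square, so by the quadratic formula r = (5 ± √29)/2.
General solution: w(n) = A·r₁ⁿ + B·r₂ⁿ where r₁,r₂ = (5 ± √29)/2

Characteristic: r² - 5r - 1 = 0, Roots: r = (5 ± √29)/2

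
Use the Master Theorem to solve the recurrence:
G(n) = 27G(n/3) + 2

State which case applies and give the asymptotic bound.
Master Theorem template: G(n) = a·G(n/b) + f(n).
Here: a=27, b=3, f(n)=2
Compute log_b(a) = log_3(27) = 3.
f(n) = 2 = O(n^(3-ε)) with ε = 3. Case 1: G(n) = Θ(n^log_b(a)) = Θ(n^3).

Case 1: G(n) = Θ(n^3)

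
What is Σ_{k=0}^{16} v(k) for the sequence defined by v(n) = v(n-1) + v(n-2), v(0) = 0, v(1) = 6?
Computing the sequence terms: 0, 6, 6, 12, 18, 30, 48, 78, 126, 204, 330, 534, 864, 1398, 2262, 3660, 5922
Adding these values together:

15498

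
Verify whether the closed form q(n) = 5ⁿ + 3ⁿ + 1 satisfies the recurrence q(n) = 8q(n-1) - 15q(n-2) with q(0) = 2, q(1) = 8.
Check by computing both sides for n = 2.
From the recurrence with q(0) = 2, q(1) = 8:
  q(0) = 2, q(1) = 8, q(2) = 34
  so the recurrence gives q(2) = 34.
From the proposed closed form q(n) = 5ⁿ + 3ⁿ + 1:
  q(2) = 35.
The recurrence gives 34 but the closed form gives 35, so the closed form does not satisfy the recurrence.

No, the closed form is incorrect.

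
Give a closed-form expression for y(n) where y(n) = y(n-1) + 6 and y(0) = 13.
Recurrence: y(n) = y(n-1) + 6, initial: y(0) = 13.
Each step adds 6, so y(n) = y(0) + 6n = 6n + 13.

y(n) = 6n + 13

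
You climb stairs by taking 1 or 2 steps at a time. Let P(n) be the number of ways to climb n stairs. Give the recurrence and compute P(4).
Condition on the size of the last step (1 to 2): before it there were n-1, …, n-2 stairs climbed, and these cases are disjoint, so P(n) = P(n-1) + P(n-2) (Fibonacci-type sequence).
Initial conditions by direct count (compositions of i into parts ≤ 2): P(1) = 1; P(2) = 2.
Iterating the recurrence: P(3) = 3, P(4) = 5.

P(n) = P(n-1) + P(n-2), P(1) = 1, P(2) = 2; P(4) = 5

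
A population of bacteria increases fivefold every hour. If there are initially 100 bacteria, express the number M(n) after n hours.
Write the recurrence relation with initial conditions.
Each hour multiplies the count by 5, so the count after n hours depends only on the count after n-1 hours: M(n) = 5 × M(n-1). The starting count gives M(0) = 100.
Unrolling n times gives the closed form M(n) = 100 × 5ⁿ.

M(n) = 5 × M(n-1), M(0) = 100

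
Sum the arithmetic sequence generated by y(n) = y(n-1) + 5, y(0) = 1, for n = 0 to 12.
Computing the sequence terms: 1, 6, 11, 16, 21, 26, 31, 36, 41, 46, 51, 56, 61
Adding these values together:

403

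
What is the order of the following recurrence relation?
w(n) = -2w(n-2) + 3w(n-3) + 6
The order is the largest lag k for which w(n-k) appears. Here the deepest term is w(n-3) (the 6 term is non-homogeneous and does not affect the order), so the order is 3.

Order 3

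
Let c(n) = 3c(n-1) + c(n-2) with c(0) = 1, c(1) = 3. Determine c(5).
Computing the sequence terms:
1, 3, 10, 33, 109, 360

360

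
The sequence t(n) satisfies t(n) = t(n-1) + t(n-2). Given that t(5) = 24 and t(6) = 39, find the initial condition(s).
Work backwards using t(k) = t(k+2) - t(k+1):
t(4) = t(6) - t(5) = 39 - 24 = 15
t(3) = t(5) - t(4) = 24 - 15 = 9
t(2) = t(4) - t(3) = 15 - 9 = 6
t(1) = t(3) - t(2) = 9 - 6 = 3
t(0) = t(2) - t(1) = 6 - 3 = 3

t(0) = 3, t(1) = 3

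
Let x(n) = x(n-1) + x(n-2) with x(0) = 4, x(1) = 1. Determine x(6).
Computing the sequence terms:
4, 1, 5, 6, 11, 17, 28

28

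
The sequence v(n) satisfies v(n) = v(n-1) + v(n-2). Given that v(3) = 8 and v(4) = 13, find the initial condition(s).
Work backwards using v(k) = v(k+2) - v(k+1):
v(2) = v(4) - v(3) = 13 - 8 = 5
v(1) = v(3) - v(2) = 8 - 5 = 3
v(0) = v(2) - v(1) = 5 - 3 = 2

v(0) = 2, v(1) = 3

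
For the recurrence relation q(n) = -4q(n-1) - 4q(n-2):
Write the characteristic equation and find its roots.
Substitute q(n) = rⁿ and divide through by rⁿ⁻²: r² + 4r + 4 = 0
Factor: (r + 2)² = 0, so r = -2 (double root).
General solution: q(n) = (A + Bn)·(-2)ⁿ

Characteristic: r² + 4r + 4 = 0, Roots: r = -2 (double root)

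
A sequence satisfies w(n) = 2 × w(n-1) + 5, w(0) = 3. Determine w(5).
Computing step by step:
w(0) = 3
w(1) = 2 × 3 + 5 = 11
w(2) = 2 × 11 + 5 = 27
w(3) = 2 × 27 + 5 = 59
w(4) = 2 × 59 + 5 = 123
w(5) = 2 × 123 + 5 = 251

251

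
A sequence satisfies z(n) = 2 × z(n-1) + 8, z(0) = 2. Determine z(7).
Computing step by step:
z(0) = 2
z(1) = 2 × 2 + 8 = 12
z(2) = 2 × 12 + 8 = 32
z(3) = 2 × 32 + 8 = 72
z(4) = 2 × 72 + 8 = 152
z(5) = 2 × 152 + 8 = 312
z(6) = 2 × 312 + 8 = 632
z(7) = 2 × 632 + 8 = 1272

1272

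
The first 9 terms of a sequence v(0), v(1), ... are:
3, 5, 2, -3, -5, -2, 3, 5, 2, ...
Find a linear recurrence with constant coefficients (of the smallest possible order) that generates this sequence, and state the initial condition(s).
Look for the lowest-order linear relation among consecutive terms.
Observation: v(n) - 1·v(n-1) - (-1)·v(n-2) = 0 holds for the shown terms, and no order-1 relation v(n) = α·v(n-1) + β fits.
Check at n=3: 1·2 + (-1)·5 = -3. ✓

v(n) = v(n-1) - v(n-2), v(0) = 3, v(1) = 5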